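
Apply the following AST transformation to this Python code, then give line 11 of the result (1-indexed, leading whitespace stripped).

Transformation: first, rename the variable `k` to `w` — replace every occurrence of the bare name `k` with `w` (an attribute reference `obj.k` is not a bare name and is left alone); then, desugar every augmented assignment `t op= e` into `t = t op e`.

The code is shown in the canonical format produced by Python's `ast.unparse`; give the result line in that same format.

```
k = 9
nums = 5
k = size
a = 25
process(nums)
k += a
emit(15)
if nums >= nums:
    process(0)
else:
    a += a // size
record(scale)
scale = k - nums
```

a = a + a // size

Transformed code:
w = 9
nums = 5
w = size
a = 25
process(nums)
w = w + a
emit(15)
if nums >= nums:
    process(0)
else:
    a = a + a // size
record(scale)
scale = w - nums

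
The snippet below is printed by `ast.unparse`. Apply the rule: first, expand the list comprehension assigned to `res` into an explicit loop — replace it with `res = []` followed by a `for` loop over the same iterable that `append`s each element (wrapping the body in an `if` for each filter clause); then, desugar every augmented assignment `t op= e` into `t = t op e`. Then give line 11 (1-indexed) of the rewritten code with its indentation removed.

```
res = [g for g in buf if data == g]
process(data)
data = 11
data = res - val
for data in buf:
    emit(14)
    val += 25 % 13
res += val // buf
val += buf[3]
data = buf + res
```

Transformed code:
res = []
for g in buf:
    if data == g:
        res.append(g)
process(data)
data = 11
data = res - val
for data in buf:
    emit(14)
    val = val + 25 % 13
res = res + val // buf
val = val + buf[3]
data = buf + res

res = res + val // buf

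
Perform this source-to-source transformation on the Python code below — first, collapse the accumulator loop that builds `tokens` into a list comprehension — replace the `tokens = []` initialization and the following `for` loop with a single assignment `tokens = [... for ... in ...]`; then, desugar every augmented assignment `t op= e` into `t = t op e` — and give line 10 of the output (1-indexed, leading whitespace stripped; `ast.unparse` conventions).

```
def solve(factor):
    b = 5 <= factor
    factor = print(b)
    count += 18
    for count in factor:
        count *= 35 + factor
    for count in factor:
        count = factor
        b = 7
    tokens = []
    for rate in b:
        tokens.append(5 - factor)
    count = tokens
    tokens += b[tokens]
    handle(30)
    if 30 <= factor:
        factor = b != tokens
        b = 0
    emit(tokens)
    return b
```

tokens = [5 - factor for rate in b]

Transformed code:
def solve(factor):
    b = 5 <= factor
    factor = print(b)
    count = count + 18
    for count in factor:
        count = count * (35 + factor)
    for count in factor:
        count = factor
        b = 7
    tokens = [5 - factor for rate in b]
    count = tokens
    tokens = tokens + b[tokens]
    handle(30)
    if 30 <= factor:
        factor = b != tokens
        b = 0
    emit(tokens)
    return b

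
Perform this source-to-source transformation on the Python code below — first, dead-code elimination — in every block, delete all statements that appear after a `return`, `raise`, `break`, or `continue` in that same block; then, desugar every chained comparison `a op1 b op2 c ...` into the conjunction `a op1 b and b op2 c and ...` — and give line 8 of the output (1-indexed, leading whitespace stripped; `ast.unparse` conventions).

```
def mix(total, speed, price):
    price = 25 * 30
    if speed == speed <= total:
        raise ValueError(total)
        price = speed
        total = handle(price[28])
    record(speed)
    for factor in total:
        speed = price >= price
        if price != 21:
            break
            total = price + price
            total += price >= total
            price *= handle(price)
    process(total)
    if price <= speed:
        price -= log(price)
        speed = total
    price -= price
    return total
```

Transformed code:
def mix(total, speed, price):
    price = 25 * 30
    if speed == speed and speed <= total:
        raise ValueError(total)
    record(speed)
    for factor in total:
        speed = price >= price
        if price != 21:
            break
    process(total)
    if price <= speed:
        price -= log(price)
        speed = total
    price -= price
    return total

if price != 21:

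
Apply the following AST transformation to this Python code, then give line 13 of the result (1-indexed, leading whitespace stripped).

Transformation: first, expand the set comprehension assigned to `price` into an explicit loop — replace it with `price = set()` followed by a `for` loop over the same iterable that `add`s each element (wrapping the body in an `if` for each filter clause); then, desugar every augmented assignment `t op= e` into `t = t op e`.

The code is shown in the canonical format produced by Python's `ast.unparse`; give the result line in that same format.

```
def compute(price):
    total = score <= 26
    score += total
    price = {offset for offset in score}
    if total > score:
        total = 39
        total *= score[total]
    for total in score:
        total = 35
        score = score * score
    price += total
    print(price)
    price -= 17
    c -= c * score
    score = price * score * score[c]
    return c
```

price = price + total

Transformed code:
def compute(price):
    total = score <= 26
    score = score + total
    price = set()
    for offset in score:
        price.add(offset)
    if total > score:
        total = 39
        total = total * score[total]
    for total in score:
        total = 35
        score = score * score
    price = price + total
    print(price)
    price = price - 17
    c = c - c * score
    score = price * score * score[c]
    return c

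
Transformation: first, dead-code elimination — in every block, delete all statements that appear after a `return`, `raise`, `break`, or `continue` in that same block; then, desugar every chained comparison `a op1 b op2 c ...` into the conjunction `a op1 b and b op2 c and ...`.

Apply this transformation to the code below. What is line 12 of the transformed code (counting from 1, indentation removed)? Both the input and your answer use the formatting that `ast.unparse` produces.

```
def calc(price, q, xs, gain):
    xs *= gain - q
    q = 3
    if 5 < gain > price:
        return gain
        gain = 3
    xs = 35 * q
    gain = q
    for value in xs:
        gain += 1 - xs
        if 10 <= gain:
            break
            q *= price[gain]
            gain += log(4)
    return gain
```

return gain

Transformed code:
def calc(price, q, xs, gain):
    xs *= gain - q
    q = 3
    if 5 < gain and gain > price:
        return gain
    xs = 35 * q
    gain = q
    for value in xs:
        gain += 1 - xs
        if 10 <= gain:
            break
    return gain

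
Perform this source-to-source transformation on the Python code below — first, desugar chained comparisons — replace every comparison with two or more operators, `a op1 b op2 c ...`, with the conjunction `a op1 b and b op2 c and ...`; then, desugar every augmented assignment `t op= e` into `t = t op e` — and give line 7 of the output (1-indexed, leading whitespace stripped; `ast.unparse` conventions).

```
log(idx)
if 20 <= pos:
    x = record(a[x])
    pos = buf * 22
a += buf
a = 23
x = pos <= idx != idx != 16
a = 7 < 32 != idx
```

Transformed code:
log(idx)
if 20 <= pos:
    x = record(a[x])
    pos = buf * 22
a = a + buf
a = 23
x = pos <= idx and idx != idx and (idx != 16)
a = 7 < 32 and 32 != idx

x = pos <= idx and idx != idx and (idx != 16)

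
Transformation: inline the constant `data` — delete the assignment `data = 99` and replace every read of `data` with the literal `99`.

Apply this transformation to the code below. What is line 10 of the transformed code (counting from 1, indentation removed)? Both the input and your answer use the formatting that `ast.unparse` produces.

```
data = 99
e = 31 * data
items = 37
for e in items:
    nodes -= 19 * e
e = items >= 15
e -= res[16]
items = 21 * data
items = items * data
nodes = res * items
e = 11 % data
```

e = 11 % 99

Transformed code:
e = 31 * 99
items = 37
for e in items:
    nodes -= 19 * e
e = items >= 15
e -= res[16]
items = 21 * 99
items = items * 99
nodes = res * items
e = 11 % 99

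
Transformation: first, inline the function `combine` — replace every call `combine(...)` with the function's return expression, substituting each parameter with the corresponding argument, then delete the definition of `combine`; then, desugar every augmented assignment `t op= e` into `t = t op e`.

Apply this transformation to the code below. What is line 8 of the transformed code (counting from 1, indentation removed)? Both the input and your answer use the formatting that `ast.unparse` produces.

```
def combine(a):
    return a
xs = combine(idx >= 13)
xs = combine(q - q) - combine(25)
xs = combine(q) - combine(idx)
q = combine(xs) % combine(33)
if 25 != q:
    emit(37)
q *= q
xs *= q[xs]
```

xs = xs * q[xs]

Transformed code:
xs = idx >= 13
xs = q - q - 25
xs = q - idx
q = xs % 33
if 25 != q:
    emit(37)
q = q * q
xs = xs * q[xs]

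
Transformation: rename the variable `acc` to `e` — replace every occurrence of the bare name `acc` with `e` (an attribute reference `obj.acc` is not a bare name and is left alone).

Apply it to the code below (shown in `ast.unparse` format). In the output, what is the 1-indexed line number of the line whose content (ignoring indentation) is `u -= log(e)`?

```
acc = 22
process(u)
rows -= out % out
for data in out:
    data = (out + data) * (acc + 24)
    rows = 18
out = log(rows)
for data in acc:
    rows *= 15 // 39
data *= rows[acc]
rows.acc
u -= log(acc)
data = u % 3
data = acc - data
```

12

Transformed code:
e = 22
process(u)
rows -= out % out
for data in out:
    data = (out + data) * (e + 24)
    rows = 18
out = log(rows)
for data in e:
    rows *= 15 // 39
data *= rows[e]
rows.acc
u -= log(e)
data = u % 3
data = e - data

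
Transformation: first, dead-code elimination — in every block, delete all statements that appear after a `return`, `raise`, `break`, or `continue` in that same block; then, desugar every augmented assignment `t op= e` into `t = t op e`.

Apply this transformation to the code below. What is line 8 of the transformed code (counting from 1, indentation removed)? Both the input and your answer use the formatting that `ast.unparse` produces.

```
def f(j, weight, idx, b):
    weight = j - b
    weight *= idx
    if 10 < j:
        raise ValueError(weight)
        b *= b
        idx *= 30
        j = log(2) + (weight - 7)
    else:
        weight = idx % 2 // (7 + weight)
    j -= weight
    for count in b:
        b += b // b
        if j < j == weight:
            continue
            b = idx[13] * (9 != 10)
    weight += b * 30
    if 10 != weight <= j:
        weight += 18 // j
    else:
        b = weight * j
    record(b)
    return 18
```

Transformed code:
def f(j, weight, idx, b):
    weight = j - b
    weight = weight * idx
    if 10 < j:
        raise ValueError(weight)
    else:
        weight = idx % 2 // (7 + weight)
    j = j - weight
    for count in b:
        b = b + b // b
        if j < j == weight:
            continue
    weight = weight + b * 30
    if 10 != weight <= j:
        weight = weight + 18 // j
    else:
        b = weight * j
    record(b)
    return 18

j = j - weight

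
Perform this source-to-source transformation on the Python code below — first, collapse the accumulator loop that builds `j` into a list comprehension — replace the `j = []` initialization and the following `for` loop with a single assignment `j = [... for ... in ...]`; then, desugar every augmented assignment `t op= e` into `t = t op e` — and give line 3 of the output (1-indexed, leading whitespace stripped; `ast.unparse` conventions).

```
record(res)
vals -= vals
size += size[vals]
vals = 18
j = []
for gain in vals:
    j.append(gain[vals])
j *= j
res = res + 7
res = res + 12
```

size = size + size[vals]

Transformed code:
record(res)
vals = vals - vals
size = size + size[vals]
vals = 18
j = [gain[vals] for gain in vals]
j = j * j
res = res + 7
res = res + 12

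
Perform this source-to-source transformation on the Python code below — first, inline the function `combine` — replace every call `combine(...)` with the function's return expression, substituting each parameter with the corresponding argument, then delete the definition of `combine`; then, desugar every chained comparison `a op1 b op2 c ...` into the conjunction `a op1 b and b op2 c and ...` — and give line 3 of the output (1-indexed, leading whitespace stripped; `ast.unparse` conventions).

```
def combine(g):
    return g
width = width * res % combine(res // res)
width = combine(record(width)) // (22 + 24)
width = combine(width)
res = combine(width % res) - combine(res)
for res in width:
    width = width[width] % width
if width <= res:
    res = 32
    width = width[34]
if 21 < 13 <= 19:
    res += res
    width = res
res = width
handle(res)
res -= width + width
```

width = width

Transformed code:
width = width * res % (res // res)
width = record(width) // (22 + 24)
width = width
res = width % res - res
for res in width:
    width = width[width] % width
if width <= res:
    res = 32
    width = width[34]
if 21 < 13 and 13 <= 19:
    res += res
    width = res
res = width
handle(res)
res -= width + width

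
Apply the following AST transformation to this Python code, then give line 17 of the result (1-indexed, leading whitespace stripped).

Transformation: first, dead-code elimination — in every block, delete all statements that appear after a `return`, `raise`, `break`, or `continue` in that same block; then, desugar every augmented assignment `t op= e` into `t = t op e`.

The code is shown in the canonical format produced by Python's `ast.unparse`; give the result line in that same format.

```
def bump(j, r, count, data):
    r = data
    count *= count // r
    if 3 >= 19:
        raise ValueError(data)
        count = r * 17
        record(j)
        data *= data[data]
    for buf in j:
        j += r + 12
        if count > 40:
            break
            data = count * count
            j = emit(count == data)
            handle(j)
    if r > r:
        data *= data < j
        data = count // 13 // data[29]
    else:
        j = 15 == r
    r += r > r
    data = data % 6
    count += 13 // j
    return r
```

Transformed code:
def bump(j, r, count, data):
    r = data
    count = count * (count // r)
    if 3 >= 19:
        raise ValueError(data)
    for buf in j:
        j = j + (r + 12)
        if count > 40:
            break
    if r > r:
        data = data * (data < j)
        data = count // 13 // data[29]
    else:
        j = 15 == r
    r = r + (r > r)
    data = data % 6
    count = count + 13 // j
    return r

count = count + 13 // j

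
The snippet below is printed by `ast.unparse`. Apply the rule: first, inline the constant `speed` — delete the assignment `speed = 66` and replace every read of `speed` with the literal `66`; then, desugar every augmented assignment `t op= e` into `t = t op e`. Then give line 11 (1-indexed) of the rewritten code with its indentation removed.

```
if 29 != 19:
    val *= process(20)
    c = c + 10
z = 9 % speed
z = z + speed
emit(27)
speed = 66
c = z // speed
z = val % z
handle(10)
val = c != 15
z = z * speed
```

z = z * 66

Transformed code:
if 29 != 19:
    val = val * process(20)
    c = c + 10
z = 9 % 66
z = z + 66
emit(27)
c = z // 66
z = val % z
handle(10)
val = c != 15
z = z * 66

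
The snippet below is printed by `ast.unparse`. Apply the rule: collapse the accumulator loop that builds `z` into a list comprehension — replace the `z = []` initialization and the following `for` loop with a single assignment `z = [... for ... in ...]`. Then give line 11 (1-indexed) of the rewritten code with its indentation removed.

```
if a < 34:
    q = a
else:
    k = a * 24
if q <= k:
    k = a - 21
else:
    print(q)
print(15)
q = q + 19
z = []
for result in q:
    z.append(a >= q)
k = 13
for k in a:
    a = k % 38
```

z = [a >= q for result in q]

Transformed code:
if a < 34:
    q = a
else:
    k = a * 24
if q <= k:
    k = a - 21
else:
    print(q)
print(15)
q = q + 19
z = [a >= q for result in q]
k = 13
for k in a:
    a = k % 38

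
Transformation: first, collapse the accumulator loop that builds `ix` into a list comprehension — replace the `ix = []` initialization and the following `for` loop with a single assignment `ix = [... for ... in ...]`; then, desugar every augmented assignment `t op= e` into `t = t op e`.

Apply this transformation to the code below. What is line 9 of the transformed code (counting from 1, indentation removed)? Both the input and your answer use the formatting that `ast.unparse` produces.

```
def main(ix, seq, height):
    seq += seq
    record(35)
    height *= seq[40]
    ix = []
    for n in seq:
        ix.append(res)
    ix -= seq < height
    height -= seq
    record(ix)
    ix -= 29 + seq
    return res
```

ix = ix - (29 + seq)

Transformed code:
def main(ix, seq, height):
    seq = seq + seq
    record(35)
    height = height * seq[40]
    ix = [res for n in seq]
    ix = ix - (seq < height)
    height = height - seq
    record(ix)
    ix = ix - (29 + seq)
    return res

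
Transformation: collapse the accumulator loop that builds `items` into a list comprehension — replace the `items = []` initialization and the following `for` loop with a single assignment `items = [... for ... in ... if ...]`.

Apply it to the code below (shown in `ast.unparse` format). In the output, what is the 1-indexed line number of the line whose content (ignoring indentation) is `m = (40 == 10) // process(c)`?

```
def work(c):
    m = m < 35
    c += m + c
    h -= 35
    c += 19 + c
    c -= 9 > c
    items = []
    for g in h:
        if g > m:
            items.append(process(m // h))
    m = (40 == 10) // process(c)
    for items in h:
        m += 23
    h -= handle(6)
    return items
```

Transformed code:
def work(c):
    m = m < 35
    c += m + c
    h -= 35
    c += 19 + c
    c -= 9 > c
    items = [process(m // h) for g in h if g > m]
    m = (40 == 10) // process(c)
    for items in h:
        m += 23
    h -= handle(6)
    return items

8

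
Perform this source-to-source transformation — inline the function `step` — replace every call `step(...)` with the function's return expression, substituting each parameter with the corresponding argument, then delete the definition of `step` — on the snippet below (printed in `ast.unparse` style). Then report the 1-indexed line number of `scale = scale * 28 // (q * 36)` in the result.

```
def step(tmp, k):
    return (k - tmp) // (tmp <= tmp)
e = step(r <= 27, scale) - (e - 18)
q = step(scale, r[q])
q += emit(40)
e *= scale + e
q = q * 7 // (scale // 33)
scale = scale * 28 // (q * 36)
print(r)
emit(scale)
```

6

Transformed code:
e = (scale - (r <= 27)) // ((r <= 27) <= (r <= 27)) - (e - 18)
q = (r[q] - scale) // (scale <= scale)
q += emit(40)
e *= scale + e
q = q * 7 // (scale // 33)
scale = scale * 28 // (q * 36)
print(r)
emit(scale)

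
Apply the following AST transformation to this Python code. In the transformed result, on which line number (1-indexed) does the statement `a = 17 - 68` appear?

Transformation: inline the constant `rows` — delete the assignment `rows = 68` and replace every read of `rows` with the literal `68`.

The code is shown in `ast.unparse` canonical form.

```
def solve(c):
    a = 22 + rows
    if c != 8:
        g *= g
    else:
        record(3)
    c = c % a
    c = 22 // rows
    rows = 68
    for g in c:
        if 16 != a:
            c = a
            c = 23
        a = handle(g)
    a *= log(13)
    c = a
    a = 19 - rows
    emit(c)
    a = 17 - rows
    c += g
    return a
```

18

Transformed code:
def solve(c):
    a = 22 + 68
    if c != 8:
        g *= g
    else:
        record(3)
    c = c % a
    c = 22 // 68
    for g in c:
        if 16 != a:
            c = a
            c = 23
        a = handle(g)
    a *= log(13)
    c = a
    a = 19 - 68
    emit(c)
    a = 17 - 68
    c += g
    return a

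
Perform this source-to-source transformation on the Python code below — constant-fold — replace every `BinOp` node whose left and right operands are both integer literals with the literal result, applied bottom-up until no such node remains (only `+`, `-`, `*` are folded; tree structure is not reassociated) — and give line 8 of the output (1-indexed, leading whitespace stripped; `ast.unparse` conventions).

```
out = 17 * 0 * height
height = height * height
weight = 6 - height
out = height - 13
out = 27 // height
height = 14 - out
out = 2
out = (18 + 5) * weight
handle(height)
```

out = 23 * weight

Transformed code:
out = 0 * height
height = height * height
weight = 6 - height
out = height - 13
out = 27 // height
height = 14 - out
out = 2
out = 23 * weight
handle(height)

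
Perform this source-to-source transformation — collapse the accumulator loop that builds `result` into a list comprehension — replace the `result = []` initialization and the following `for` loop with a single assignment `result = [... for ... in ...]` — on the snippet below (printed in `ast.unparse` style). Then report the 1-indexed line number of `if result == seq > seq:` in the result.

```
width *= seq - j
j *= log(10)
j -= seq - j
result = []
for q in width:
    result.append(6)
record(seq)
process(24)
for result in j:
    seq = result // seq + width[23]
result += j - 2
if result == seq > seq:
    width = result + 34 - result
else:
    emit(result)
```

10

Transformed code:
width *= seq - j
j *= log(10)
j -= seq - j
result = [6 for q in width]
record(seq)
process(24)
for result in j:
    seq = result // seq + width[23]
result += j - 2
if result == seq > seq:
    width = result + 34 - result
else:
    emit(result)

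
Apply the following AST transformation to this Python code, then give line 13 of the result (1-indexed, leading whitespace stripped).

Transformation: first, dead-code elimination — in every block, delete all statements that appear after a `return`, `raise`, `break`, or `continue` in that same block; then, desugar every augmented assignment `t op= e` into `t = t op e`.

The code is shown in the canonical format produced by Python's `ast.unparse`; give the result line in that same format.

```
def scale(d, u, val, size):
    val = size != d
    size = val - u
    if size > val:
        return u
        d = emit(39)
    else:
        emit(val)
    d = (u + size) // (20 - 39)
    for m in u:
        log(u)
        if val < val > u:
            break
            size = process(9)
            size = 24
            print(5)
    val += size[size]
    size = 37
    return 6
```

val = val + size[size]

Transformed code:
def scale(d, u, val, size):
    val = size != d
    size = val - u
    if size > val:
        return u
    else:
        emit(val)
    d = (u + size) // (20 - 39)
    for m in u:
        log(u)
        if val < val > u:
            break
    val = val + size[size]
    size = 37
    return 6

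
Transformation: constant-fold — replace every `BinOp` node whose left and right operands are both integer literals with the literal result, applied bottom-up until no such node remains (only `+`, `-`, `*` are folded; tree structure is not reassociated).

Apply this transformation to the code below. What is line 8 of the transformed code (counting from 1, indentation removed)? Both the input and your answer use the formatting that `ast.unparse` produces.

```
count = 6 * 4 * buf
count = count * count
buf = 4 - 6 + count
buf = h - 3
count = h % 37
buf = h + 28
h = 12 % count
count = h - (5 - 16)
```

Transformed code:
count = 24 * buf
count = count * count
buf = -2 + count
buf = h - 3
count = h % 37
buf = h + 28
h = 12 % count
count = h - -11

count = h - -11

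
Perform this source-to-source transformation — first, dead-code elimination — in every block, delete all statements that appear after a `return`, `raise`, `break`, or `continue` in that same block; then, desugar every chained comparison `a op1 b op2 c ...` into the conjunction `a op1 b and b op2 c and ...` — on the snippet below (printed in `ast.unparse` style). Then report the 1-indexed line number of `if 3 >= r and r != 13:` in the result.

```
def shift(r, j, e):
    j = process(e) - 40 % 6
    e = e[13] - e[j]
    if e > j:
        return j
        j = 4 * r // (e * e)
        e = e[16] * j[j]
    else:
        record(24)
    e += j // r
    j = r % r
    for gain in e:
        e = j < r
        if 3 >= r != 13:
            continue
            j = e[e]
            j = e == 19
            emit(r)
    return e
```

12

Transformed code:
def shift(r, j, e):
    j = process(e) - 40 % 6
    e = e[13] - e[j]
    if e > j:
        return j
    else:
        record(24)
    e += j // r
    j = r % r
    for gain in e:
        e = j < r
        if 3 >= r and r != 13:
            continue
    return e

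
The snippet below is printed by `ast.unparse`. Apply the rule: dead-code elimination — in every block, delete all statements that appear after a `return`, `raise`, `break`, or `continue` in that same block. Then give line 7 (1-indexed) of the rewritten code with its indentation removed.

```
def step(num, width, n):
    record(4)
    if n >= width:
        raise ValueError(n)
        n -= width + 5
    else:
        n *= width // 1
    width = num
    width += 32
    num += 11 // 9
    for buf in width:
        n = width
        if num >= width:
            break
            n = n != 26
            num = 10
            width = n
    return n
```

width = num

Transformed code:
def step(num, width, n):
    record(4)
    if n >= width:
        raise ValueError(n)
    else:
        n *= width // 1
    width = num
    width += 32
    num += 11 // 9
    for buf in width:
        n = width
        if num >= width:
            break
    return n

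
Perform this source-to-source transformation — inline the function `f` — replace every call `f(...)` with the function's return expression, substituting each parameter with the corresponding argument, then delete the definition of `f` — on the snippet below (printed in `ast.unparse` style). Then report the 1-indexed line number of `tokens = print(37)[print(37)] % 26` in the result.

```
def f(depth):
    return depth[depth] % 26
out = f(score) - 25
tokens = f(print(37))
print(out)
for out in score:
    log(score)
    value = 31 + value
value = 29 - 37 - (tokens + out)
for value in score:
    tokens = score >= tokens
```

2

Transformed code:
out = score[score] % 26 - 25
tokens = print(37)[print(37)] % 26
print(out)
for out in score:
    log(score)
    value = 31 + value
value = 29 - 37 - (tokens + out)
for value in score:
    tokens = score >= tokens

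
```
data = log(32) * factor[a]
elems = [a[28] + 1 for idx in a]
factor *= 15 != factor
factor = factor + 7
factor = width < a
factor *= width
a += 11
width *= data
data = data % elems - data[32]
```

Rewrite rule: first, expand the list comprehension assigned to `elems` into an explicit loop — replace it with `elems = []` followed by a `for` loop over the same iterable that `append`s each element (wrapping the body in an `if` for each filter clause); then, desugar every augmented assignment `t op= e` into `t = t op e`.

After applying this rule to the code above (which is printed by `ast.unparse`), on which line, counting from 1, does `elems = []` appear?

Transformed code:
data = log(32) * factor[a]
elems = []
for idx in a:
    elems.append(a[28] + 1)
factor = factor * (15 != factor)
factor = factor + 7
factor = width < a
factor = factor * width
a = a + 11
width = width * data
data = data % elems - data[32]

2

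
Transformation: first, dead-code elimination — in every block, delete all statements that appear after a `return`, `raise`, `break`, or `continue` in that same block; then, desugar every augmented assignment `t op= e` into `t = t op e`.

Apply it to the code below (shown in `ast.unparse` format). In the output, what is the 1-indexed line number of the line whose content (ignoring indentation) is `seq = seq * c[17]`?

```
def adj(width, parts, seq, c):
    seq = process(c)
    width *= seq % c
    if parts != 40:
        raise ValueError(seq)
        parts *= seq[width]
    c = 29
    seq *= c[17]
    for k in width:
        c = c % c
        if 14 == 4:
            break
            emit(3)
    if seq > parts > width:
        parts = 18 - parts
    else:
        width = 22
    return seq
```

7

Transformed code:
def adj(width, parts, seq, c):
    seq = process(c)
    width = width * (seq % c)
    if parts != 40:
        raise ValueError(seq)
    c = 29
    seq = seq * c[17]
    for k in width:
        c = c % c
        if 14 == 4:
            break
    if seq > parts > width:
        parts = 18 - parts
    else:
        width = 22
    return seq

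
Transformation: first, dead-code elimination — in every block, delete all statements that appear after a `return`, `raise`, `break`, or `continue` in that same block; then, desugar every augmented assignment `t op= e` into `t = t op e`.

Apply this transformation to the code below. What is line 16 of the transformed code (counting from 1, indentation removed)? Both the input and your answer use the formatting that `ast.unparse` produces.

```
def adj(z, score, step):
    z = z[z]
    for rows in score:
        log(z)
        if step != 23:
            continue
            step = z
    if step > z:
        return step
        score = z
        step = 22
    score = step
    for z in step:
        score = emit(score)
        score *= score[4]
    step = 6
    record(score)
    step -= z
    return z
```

Transformed code:
def adj(z, score, step):
    z = z[z]
    for rows in score:
        log(z)
        if step != 23:
            continue
    if step > z:
        return step
    score = step
    for z in step:
        score = emit(score)
        score = score * score[4]
    step = 6
    record(score)
    step = step - z
    return z

return z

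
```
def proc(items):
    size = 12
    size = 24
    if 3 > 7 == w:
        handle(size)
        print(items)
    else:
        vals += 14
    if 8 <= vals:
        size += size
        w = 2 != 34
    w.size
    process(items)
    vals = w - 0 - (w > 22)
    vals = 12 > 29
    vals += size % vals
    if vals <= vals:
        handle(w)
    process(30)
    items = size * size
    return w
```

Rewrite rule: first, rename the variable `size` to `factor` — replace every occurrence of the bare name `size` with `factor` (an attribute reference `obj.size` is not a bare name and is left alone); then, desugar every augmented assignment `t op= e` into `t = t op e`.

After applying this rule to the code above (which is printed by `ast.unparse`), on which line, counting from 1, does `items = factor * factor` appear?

20

Transformed code:
def proc(items):
    factor = 12
    factor = 24
    if 3 > 7 == w:
        handle(factor)
        print(items)
    else:
        vals = vals + 14
    if 8 <= vals:
        factor = factor + factor
        w = 2 != 34
    w.size
    process(items)
    vals = w - 0 - (w > 22)
    vals = 12 > 29
    vals = vals + factor % vals
    if vals <= vals:
        handle(w)
    process(30)
    items = factor * factor
    return w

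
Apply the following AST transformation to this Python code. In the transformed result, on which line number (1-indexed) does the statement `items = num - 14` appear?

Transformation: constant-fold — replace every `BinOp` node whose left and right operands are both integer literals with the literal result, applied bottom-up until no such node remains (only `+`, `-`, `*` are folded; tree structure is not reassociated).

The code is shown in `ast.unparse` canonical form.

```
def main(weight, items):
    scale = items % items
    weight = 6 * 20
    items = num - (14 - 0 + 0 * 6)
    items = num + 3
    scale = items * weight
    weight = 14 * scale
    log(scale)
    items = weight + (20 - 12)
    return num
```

Transformed code:
def main(weight, items):
    scale = items % items
    weight = 120
    items = num - 14
    items = num + 3
    scale = items * weight
    weight = 14 * scale
    log(scale)
    items = weight + 8
    return num

4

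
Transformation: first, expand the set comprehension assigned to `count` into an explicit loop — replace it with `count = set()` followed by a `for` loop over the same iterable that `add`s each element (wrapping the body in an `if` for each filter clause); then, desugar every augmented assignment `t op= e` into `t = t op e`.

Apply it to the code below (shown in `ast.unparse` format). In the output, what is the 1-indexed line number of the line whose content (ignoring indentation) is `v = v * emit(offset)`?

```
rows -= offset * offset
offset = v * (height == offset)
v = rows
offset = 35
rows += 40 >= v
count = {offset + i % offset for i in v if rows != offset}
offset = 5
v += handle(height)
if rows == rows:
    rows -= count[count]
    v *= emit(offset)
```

14

Transformed code:
rows = rows - offset * offset
offset = v * (height == offset)
v = rows
offset = 35
rows = rows + (40 >= v)
count = set()
for i in v:
    if rows != offset:
        count.add(offset + i % offset)
offset = 5
v = v + handle(height)
if rows == rows:
    rows = rows - count[count]
    v = v * emit(offset)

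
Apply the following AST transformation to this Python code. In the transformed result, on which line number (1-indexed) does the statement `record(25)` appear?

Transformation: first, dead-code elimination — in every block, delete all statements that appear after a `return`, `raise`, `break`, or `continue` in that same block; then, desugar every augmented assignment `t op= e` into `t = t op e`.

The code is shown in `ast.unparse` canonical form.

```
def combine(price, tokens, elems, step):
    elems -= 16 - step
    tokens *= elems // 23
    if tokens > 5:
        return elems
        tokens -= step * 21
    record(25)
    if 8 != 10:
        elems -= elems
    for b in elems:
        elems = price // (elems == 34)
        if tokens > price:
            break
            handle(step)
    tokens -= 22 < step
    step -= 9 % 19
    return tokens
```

6

Transformed code:
def combine(price, tokens, elems, step):
    elems = elems - (16 - step)
    tokens = tokens * (elems // 23)
    if tokens > 5:
        return elems
    record(25)
    if 8 != 10:
        elems = elems - elems
    for b in elems:
        elems = price // (elems == 34)
        if tokens > price:
            break
    tokens = tokens - (22 < step)
    step = step - 9 % 19
    return tokens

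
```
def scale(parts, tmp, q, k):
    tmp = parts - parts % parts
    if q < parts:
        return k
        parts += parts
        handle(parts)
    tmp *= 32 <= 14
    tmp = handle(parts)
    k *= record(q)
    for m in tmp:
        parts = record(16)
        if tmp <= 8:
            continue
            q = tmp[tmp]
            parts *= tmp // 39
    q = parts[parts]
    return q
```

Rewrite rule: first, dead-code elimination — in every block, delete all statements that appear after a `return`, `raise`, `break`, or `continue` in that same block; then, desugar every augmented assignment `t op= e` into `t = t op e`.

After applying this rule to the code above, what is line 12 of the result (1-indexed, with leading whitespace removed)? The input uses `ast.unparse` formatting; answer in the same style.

q = parts[parts]

Transformed code:
def scale(parts, tmp, q, k):
    tmp = parts - parts % parts
    if q < parts:
        return k
    tmp = tmp * (32 <= 14)
    tmp = handle(parts)
    k = k * record(q)
    for m in tmp:
        parts = record(16)
        if tmp <= 8:
            continue
    q = parts[parts]
    return q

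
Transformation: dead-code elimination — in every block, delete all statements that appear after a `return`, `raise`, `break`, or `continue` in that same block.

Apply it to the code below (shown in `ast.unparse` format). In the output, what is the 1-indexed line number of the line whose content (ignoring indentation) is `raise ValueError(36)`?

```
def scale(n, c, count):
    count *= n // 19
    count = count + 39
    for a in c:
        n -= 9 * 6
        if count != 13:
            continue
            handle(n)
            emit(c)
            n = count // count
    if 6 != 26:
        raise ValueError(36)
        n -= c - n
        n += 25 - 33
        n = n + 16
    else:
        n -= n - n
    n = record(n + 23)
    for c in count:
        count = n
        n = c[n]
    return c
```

9

Transformed code:
def scale(n, c, count):
    count *= n // 19
    count = count + 39
    for a in c:
        n -= 9 * 6
        if count != 13:
            continue
    if 6 != 26:
        raise ValueError(36)
    else:
        n -= n - n
    n = record(n + 23)
    for c in count:
        count = n
        n = c[n]
    return c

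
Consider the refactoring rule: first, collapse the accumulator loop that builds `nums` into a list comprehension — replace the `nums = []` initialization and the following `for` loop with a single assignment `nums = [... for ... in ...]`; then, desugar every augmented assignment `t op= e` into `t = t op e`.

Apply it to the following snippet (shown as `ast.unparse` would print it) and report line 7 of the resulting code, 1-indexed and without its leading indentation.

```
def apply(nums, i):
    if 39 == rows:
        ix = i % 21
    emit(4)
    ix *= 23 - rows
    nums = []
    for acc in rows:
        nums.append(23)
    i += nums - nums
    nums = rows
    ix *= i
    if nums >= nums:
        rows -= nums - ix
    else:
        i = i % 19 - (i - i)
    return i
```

Transformed code:
def apply(nums, i):
    if 39 == rows:
        ix = i % 21
    emit(4)
    ix = ix * (23 - rows)
    nums = [23 for acc in rows]
    i = i + (nums - nums)
    nums = rows
    ix = ix * i
    if nums >= nums:
        rows = rows - (nums - ix)
    else:
        i = i % 19 - (i - i)
    return i

i = i + (nums - nums)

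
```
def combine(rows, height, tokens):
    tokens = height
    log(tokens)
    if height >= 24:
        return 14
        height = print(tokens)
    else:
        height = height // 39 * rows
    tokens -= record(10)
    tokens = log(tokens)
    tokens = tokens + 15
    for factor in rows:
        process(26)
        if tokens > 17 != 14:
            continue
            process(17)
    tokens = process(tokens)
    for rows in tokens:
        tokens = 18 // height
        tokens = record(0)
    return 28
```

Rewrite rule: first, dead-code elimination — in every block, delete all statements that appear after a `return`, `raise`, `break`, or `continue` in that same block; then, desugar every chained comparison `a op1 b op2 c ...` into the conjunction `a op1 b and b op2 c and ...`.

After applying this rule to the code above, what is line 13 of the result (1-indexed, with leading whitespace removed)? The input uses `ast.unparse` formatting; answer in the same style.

Transformed code:
def combine(rows, height, tokens):
    tokens = height
    log(tokens)
    if height >= 24:
        return 14
    else:
        height = height // 39 * rows
    tokens -= record(10)
    tokens = log(tokens)
    tokens = tokens + 15
    for factor in rows:
        process(26)
        if tokens > 17 and 17 != 14:
            continue
    tokens = process(tokens)
    for rows in tokens:
        tokens = 18 // height
        tokens = record(0)
    return 28

if tokens > 17 and 17 != 14:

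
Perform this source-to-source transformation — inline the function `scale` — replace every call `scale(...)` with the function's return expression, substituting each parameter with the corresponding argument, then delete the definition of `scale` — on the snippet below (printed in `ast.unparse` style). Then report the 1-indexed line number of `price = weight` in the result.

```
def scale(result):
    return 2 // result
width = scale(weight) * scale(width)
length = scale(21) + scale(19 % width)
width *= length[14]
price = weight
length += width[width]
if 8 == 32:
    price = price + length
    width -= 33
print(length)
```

Transformed code:
width = 2 // weight * (2 // width)
length = 2 // 21 + 2 // (19 % width)
width *= length[14]
price = weight
length += width[width]
if 8 == 32:
    price = price + length
    width -= 33
print(length)

4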